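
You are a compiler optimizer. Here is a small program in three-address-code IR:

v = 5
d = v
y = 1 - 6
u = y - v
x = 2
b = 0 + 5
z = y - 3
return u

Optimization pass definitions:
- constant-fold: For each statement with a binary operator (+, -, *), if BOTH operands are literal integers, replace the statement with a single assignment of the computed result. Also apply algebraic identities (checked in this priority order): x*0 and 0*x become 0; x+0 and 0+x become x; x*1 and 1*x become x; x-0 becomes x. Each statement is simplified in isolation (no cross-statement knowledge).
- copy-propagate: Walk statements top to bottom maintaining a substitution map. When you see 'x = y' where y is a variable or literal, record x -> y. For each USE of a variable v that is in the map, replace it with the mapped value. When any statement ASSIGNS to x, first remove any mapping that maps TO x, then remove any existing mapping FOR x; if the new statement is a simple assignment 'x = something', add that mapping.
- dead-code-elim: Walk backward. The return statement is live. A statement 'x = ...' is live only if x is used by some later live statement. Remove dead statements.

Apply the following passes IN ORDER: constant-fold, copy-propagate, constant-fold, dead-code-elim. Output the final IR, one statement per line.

Answer: u = -10
return u

Derivation:
Initial IR:
  v = 5
  d = v
  y = 1 - 6
  u = y - v
  x = 2
  b = 0 + 5
  z = y - 3
  return u
After constant-fold (8 stmts):
  v = 5
  d = v
  y = -5
  u = y - v
  x = 2
  b = 5
  z = y - 3
  return u
After copy-propagate (8 stmts):
  v = 5
  d = 5
  y = -5
  u = -5 - 5
  x = 2
  b = 5
  z = -5 - 3
  return u
After constant-fold (8 stmts):
  v = 5
  d = 5
  y = -5
  u = -10
  x = 2
  b = 5
  z = -8
  return u
After dead-code-elim (2 stmts):
  u = -10
  return u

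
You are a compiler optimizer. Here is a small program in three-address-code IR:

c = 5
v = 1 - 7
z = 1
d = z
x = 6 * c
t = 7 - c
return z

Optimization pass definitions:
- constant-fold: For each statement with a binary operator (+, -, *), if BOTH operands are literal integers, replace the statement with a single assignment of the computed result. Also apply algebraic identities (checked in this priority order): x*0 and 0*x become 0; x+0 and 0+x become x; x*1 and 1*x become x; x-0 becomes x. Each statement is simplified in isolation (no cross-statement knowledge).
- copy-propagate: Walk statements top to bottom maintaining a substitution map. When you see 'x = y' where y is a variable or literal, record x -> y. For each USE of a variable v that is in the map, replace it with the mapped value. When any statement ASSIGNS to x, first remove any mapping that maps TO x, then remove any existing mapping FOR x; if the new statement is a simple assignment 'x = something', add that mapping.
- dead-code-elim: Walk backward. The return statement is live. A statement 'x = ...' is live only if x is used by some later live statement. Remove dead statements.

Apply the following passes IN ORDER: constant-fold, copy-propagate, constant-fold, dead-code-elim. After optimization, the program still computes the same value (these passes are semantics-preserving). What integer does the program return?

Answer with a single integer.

Initial IR:
  c = 5
  v = 1 - 7
  z = 1
  d = z
  x = 6 * c
  t = 7 - c
  return z
After constant-fold (7 stmts):
  c = 5
  v = -6
  z = 1
  d = z
  x = 6 * c
  t = 7 - c
  return z
After copy-propagate (7 stmts):
  c = 5
  v = -6
  z = 1
  d = 1
  x = 6 * 5
  t = 7 - 5
  return 1
After constant-fold (7 stmts):
  c = 5
  v = -6
  z = 1
  d = 1
  x = 30
  t = 2
  return 1
After dead-code-elim (1 stmts):
  return 1
Evaluate:
  c = 5  =>  c = 5
  v = 1 - 7  =>  v = -6
  z = 1  =>  z = 1
  d = z  =>  d = 1
  x = 6 * c  =>  x = 30
  t = 7 - c  =>  t = 2
  return z = 1

Answer: 1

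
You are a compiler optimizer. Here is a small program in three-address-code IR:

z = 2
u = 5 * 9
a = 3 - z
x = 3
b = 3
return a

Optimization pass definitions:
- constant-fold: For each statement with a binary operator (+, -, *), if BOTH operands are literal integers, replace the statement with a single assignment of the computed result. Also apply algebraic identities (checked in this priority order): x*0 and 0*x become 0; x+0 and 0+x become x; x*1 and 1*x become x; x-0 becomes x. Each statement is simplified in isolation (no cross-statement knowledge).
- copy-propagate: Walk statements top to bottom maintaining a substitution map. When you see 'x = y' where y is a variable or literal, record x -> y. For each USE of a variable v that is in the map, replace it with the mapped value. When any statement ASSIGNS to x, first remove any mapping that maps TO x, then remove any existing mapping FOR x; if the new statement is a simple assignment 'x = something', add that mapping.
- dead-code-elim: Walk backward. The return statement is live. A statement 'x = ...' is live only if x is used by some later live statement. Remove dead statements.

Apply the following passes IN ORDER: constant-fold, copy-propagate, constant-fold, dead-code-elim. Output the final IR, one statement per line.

Initial IR:
  z = 2
  u = 5 * 9
  a = 3 - z
  x = 3
  b = 3
  return a
After constant-fold (6 stmts):
  z = 2
  u = 45
  a = 3 - z
  x = 3
  b = 3
  return a
After copy-propagate (6 stmts):
  z = 2
  u = 45
  a = 3 - 2
  x = 3
  b = 3
  return a
After constant-fold (6 stmts):
  z = 2
  u = 45
  a = 1
  x = 3
  b = 3
  return a
After dead-code-elim (2 stmts):
  a = 1
  return a

Answer: a = 1
return a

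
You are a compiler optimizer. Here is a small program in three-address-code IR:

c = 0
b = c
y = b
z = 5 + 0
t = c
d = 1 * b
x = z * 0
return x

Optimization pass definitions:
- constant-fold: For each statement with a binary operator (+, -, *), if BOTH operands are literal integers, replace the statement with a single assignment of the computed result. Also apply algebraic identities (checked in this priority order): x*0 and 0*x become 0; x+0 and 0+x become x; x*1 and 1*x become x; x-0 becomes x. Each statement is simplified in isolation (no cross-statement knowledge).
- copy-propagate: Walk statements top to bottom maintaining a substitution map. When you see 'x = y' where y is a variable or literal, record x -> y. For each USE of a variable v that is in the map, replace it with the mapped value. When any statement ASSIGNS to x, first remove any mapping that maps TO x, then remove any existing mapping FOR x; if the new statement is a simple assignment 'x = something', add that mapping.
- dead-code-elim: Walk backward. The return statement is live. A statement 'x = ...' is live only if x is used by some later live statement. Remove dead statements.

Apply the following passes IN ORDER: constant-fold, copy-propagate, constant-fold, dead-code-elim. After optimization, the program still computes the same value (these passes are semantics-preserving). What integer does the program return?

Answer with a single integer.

Answer: 0

Derivation:
Initial IR:
  c = 0
  b = c
  y = b
  z = 5 + 0
  t = c
  d = 1 * b
  x = z * 0
  return x
After constant-fold (8 stmts):
  c = 0
  b = c
  y = b
  z = 5
  t = c
  d = b
  x = 0
  return x
After copy-propagate (8 stmts):
  c = 0
  b = 0
  y = 0
  z = 5
  t = 0
  d = 0
  x = 0
  return 0
After constant-fold (8 stmts):
  c = 0
  b = 0
  y = 0
  z = 5
  t = 0
  d = 0
  x = 0
  return 0
After dead-code-elim (1 stmts):
  return 0
Evaluate:
  c = 0  =>  c = 0
  b = c  =>  b = 0
  y = b  =>  y = 0
  z = 5 + 0  =>  z = 5
  t = c  =>  t = 0
  d = 1 * b  =>  d = 0
  x = z * 0  =>  x = 0
  return x = 0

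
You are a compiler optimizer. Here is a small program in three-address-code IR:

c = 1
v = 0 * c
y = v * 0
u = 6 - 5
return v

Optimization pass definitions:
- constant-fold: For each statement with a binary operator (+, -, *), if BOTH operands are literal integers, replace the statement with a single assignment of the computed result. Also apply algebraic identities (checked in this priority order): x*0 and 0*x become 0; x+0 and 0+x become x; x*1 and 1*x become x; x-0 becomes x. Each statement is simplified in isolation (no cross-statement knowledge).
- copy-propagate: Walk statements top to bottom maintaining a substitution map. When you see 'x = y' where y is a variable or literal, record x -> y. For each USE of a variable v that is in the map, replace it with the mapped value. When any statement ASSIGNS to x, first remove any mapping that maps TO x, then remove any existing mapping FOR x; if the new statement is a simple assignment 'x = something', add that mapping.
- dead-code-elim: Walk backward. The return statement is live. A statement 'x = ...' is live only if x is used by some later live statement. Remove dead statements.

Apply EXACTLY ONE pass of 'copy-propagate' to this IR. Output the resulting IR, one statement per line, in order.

Answer: c = 1
v = 0 * 1
y = v * 0
u = 6 - 5
return v

Derivation:
Applying copy-propagate statement-by-statement:
  [1] c = 1  (unchanged)
  [2] v = 0 * c  -> v = 0 * 1
  [3] y = v * 0  (unchanged)
  [4] u = 6 - 5  (unchanged)
  [5] return v  (unchanged)
Result (5 stmts):
  c = 1
  v = 0 * 1
  y = v * 0
  u = 6 - 5
  return v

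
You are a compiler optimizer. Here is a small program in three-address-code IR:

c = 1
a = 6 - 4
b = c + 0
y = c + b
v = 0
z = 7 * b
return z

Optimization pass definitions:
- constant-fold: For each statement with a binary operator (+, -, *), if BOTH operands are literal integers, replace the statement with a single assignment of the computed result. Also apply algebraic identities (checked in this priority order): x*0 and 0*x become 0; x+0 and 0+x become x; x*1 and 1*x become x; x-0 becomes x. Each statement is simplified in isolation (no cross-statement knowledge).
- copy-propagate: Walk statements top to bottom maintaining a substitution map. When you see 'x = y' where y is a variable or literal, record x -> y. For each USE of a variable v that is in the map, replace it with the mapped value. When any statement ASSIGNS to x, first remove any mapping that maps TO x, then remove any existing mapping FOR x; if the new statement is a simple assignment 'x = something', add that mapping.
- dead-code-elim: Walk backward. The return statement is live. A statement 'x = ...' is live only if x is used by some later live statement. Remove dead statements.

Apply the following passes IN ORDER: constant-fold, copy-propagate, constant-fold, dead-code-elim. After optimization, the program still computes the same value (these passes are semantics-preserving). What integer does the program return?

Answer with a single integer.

Initial IR:
  c = 1
  a = 6 - 4
  b = c + 0
  y = c + b
  v = 0
  z = 7 * b
  return z
After constant-fold (7 stmts):
  c = 1
  a = 2
  b = c
  y = c + b
  v = 0
  z = 7 * b
  return z
After copy-propagate (7 stmts):
  c = 1
  a = 2
  b = 1
  y = 1 + 1
  v = 0
  z = 7 * 1
  return z
After constant-fold (7 stmts):
  c = 1
  a = 2
  b = 1
  y = 2
  v = 0
  z = 7
  return z
After dead-code-elim (2 stmts):
  z = 7
  return z
Evaluate:
  c = 1  =>  c = 1
  a = 6 - 4  =>  a = 2
  b = c + 0  =>  b = 1
  y = c + b  =>  y = 2
  v = 0  =>  v = 0
  z = 7 * b  =>  z = 7
  return z = 7

Answer: 7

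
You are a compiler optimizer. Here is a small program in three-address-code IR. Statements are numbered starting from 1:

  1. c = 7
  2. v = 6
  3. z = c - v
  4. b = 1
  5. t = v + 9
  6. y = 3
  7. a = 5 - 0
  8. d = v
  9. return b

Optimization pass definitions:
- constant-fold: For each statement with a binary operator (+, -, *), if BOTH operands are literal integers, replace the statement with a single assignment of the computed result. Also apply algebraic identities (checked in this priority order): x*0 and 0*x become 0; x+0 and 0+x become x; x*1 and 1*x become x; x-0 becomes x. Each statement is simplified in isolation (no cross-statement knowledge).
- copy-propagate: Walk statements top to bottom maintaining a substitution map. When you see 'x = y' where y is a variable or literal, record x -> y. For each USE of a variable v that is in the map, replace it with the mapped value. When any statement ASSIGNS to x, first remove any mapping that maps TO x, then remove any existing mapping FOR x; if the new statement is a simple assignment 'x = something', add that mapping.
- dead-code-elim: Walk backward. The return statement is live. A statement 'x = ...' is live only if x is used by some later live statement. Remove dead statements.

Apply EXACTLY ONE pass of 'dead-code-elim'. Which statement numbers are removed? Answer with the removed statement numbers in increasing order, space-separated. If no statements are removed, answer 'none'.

Backward liveness scan:
Stmt 1 'c = 7': DEAD (c not in live set [])
Stmt 2 'v = 6': DEAD (v not in live set [])
Stmt 3 'z = c - v': DEAD (z not in live set [])
Stmt 4 'b = 1': KEEP (b is live); live-in = []
Stmt 5 't = v + 9': DEAD (t not in live set ['b'])
Stmt 6 'y = 3': DEAD (y not in live set ['b'])
Stmt 7 'a = 5 - 0': DEAD (a not in live set ['b'])
Stmt 8 'd = v': DEAD (d not in live set ['b'])
Stmt 9 'return b': KEEP (return); live-in = ['b']
Removed statement numbers: [1, 2, 3, 5, 6, 7, 8]
Surviving IR:
  b = 1
  return b

Answer: 1 2 3 5 6 7 8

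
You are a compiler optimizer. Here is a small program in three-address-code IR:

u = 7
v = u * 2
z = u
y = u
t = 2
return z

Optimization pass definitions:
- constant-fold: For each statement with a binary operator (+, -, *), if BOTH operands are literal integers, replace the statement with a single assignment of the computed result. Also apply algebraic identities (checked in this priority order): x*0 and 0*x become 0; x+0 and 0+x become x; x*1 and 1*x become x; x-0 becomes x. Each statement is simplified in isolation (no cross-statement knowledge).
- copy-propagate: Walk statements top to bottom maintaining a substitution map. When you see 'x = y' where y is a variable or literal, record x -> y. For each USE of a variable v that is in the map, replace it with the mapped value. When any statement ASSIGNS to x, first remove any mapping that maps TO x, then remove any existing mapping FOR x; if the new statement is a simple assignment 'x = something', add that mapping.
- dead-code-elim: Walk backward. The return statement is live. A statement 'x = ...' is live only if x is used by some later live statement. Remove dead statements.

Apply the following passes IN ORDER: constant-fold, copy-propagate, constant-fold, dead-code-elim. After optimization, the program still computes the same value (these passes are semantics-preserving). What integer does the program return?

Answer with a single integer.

Initial IR:
  u = 7
  v = u * 2
  z = u
  y = u
  t = 2
  return z
After constant-fold (6 stmts):
  u = 7
  v = u * 2
  z = u
  y = u
  t = 2
  return z
After copy-propagate (6 stmts):
  u = 7
  v = 7 * 2
  z = 7
  y = 7
  t = 2
  return 7
After constant-fold (6 stmts):
  u = 7
  v = 14
  z = 7
  y = 7
  t = 2
  return 7
After dead-code-elim (1 stmts):
  return 7
Evaluate:
  u = 7  =>  u = 7
  v = u * 2  =>  v = 14
  z = u  =>  z = 7
  y = u  =>  y = 7
  t = 2  =>  t = 2
  return z = 7

Answer: 7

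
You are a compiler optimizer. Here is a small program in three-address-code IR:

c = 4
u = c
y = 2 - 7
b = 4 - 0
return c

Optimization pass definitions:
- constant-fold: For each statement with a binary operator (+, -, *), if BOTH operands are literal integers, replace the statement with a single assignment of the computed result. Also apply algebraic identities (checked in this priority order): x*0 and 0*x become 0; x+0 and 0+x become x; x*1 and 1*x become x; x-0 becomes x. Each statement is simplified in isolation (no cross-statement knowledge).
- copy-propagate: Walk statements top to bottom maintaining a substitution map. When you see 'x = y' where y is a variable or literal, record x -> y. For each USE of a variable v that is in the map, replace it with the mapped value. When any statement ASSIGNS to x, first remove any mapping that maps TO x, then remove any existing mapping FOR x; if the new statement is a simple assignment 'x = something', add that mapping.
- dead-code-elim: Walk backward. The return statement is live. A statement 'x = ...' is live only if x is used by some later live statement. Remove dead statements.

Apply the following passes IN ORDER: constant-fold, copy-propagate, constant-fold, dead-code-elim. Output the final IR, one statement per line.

Answer: return 4

Derivation:
Initial IR:
  c = 4
  u = c
  y = 2 - 7
  b = 4 - 0
  return c
After constant-fold (5 stmts):
  c = 4
  u = c
  y = -5
  b = 4
  return c
After copy-propagate (5 stmts):
  c = 4
  u = 4
  y = -5
  b = 4
  return 4
After constant-fold (5 stmts):
  c = 4
  u = 4
  y = -5
  b = 4
  return 4
After dead-code-elim (1 stmts):
  return 4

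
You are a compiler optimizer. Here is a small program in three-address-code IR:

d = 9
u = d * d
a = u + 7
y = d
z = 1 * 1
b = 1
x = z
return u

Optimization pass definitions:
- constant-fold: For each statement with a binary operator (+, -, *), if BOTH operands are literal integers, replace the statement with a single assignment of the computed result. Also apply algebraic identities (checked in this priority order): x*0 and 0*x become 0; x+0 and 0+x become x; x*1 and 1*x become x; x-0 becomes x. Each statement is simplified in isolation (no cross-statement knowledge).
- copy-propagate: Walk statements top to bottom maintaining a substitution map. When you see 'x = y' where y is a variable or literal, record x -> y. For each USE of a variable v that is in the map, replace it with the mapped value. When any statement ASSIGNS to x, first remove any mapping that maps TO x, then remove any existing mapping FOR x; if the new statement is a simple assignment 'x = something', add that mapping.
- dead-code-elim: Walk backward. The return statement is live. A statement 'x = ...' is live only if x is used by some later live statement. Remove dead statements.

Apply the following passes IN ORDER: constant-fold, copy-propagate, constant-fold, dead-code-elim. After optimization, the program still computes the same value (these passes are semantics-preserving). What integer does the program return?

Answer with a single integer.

Answer: 81

Derivation:
Initial IR:
  d = 9
  u = d * d
  a = u + 7
  y = d
  z = 1 * 1
  b = 1
  x = z
  return u
After constant-fold (8 stmts):
  d = 9
  u = d * d
  a = u + 7
  y = d
  z = 1
  b = 1
  x = z
  return u
After copy-propagate (8 stmts):
  d = 9
  u = 9 * 9
  a = u + 7
  y = 9
  z = 1
  b = 1
  x = 1
  return u
After constant-fold (8 stmts):
  d = 9
  u = 81
  a = u + 7
  y = 9
  z = 1
  b = 1
  x = 1
  return u
After dead-code-elim (2 stmts):
  u = 81
  return u
Evaluate:
  d = 9  =>  d = 9
  u = d * d  =>  u = 81
  a = u + 7  =>  a = 88
  y = d  =>  y = 9
  z = 1 * 1  =>  z = 1
  b = 1  =>  b = 1
  x = z  =>  x = 1
  return u = 81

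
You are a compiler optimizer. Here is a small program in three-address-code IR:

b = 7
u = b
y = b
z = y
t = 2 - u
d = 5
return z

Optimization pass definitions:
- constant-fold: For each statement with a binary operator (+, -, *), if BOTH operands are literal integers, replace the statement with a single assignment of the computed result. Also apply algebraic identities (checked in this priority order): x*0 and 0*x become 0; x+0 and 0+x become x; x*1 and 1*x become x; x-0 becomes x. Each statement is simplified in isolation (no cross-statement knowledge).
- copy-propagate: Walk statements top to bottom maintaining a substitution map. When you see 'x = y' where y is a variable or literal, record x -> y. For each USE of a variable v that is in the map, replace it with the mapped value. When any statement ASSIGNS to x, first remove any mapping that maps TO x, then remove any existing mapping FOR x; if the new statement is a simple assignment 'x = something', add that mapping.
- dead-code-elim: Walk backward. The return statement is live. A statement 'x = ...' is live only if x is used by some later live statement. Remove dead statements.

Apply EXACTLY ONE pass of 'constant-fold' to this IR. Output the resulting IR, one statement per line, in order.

Answer: b = 7
u = b
y = b
z = y
t = 2 - u
d = 5
return z

Derivation:
Applying constant-fold statement-by-statement:
  [1] b = 7  (unchanged)
  [2] u = b  (unchanged)
  [3] y = b  (unchanged)
  [4] z = y  (unchanged)
  [5] t = 2 - u  (unchanged)
  [6] d = 5  (unchanged)
  [7] return z  (unchanged)
Result (7 stmts):
  b = 7
  u = b
  y = b
  z = y
  t = 2 - u
  d = 5
  return z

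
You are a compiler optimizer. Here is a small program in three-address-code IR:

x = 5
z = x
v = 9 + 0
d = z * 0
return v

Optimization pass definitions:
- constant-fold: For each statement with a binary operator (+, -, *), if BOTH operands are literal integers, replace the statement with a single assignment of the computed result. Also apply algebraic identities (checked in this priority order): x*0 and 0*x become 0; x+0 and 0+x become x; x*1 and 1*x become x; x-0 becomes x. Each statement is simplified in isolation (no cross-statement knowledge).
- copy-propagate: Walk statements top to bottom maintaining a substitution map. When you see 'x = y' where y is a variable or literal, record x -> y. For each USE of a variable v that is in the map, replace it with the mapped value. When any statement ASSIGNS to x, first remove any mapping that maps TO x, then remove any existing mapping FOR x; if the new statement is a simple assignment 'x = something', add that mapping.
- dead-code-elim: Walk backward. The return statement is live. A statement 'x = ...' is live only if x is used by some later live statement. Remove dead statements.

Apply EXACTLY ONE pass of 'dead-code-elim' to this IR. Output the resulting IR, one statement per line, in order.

Answer: v = 9 + 0
return v

Derivation:
Applying dead-code-elim statement-by-statement:
  [5] return v  -> KEEP (return); live=['v']
  [4] d = z * 0  -> DEAD (d not live)
  [3] v = 9 + 0  -> KEEP; live=[]
  [2] z = x  -> DEAD (z not live)
  [1] x = 5  -> DEAD (x not live)
Result (2 stmts):
  v = 9 + 0
  return v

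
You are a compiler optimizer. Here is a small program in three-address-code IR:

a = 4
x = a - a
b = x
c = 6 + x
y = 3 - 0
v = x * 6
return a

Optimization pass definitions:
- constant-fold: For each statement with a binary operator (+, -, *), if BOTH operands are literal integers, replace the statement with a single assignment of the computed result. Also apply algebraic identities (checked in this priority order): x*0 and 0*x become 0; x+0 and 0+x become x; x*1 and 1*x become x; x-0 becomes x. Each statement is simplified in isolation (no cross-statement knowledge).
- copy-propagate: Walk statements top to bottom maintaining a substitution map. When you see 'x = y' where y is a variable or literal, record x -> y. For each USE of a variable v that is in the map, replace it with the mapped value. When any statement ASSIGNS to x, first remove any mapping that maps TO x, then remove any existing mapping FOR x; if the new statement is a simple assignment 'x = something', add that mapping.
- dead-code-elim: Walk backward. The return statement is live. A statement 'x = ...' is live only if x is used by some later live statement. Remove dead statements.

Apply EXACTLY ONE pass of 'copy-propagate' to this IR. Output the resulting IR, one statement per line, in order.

Applying copy-propagate statement-by-statement:
  [1] a = 4  (unchanged)
  [2] x = a - a  -> x = 4 - 4
  [3] b = x  (unchanged)
  [4] c = 6 + x  (unchanged)
  [5] y = 3 - 0  (unchanged)
  [6] v = x * 6  (unchanged)
  [7] return a  -> return 4
Result (7 stmts):
  a = 4
  x = 4 - 4
  b = x
  c = 6 + x
  y = 3 - 0
  v = x * 6
  return 4

Answer: a = 4
x = 4 - 4
b = x
c = 6 + x
y = 3 - 0
v = x * 6
return 4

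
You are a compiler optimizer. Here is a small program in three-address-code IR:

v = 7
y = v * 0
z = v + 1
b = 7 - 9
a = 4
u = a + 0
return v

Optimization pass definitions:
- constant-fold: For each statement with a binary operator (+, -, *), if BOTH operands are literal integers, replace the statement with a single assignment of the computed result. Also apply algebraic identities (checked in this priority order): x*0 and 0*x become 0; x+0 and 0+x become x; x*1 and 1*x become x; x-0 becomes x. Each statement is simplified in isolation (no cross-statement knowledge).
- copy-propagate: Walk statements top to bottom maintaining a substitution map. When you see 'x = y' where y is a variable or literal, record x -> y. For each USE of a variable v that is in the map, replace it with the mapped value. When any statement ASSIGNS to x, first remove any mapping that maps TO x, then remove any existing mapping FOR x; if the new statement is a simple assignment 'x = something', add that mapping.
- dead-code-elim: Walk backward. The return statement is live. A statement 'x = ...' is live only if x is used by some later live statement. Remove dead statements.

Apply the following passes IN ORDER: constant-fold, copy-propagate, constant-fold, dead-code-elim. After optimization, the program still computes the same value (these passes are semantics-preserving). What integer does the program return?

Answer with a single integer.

Answer: 7

Derivation:
Initial IR:
  v = 7
  y = v * 0
  z = v + 1
  b = 7 - 9
  a = 4
  u = a + 0
  return v
After constant-fold (7 stmts):
  v = 7
  y = 0
  z = v + 1
  b = -2
  a = 4
  u = a
  return v
After copy-propagate (7 stmts):
  v = 7
  y = 0
  z = 7 + 1
  b = -2
  a = 4
  u = 4
  return 7
After constant-fold (7 stmts):
  v = 7
  y = 0
  z = 8
  b = -2
  a = 4
  u = 4
  return 7
After dead-code-elim (1 stmts):
  return 7
Evaluate:
  v = 7  =>  v = 7
  y = v * 0  =>  y = 0
  z = v + 1  =>  z = 8
  b = 7 - 9  =>  b = -2
  a = 4  =>  a = 4
  u = a + 0  =>  u = 4
  return v = 7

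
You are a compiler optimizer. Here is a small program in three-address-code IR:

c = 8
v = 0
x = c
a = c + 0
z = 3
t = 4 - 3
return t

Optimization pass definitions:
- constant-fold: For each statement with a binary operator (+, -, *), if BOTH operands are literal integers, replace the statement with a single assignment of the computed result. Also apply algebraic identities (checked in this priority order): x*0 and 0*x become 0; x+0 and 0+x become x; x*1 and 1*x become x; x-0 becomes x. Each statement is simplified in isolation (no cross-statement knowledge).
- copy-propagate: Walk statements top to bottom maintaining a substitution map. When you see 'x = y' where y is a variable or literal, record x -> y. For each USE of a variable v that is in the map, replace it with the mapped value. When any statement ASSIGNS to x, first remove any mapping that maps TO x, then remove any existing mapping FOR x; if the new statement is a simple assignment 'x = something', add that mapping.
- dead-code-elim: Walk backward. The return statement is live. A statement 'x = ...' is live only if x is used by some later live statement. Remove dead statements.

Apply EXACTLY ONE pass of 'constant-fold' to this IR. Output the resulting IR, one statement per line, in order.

Applying constant-fold statement-by-statement:
  [1] c = 8  (unchanged)
  [2] v = 0  (unchanged)
  [3] x = c  (unchanged)
  [4] a = c + 0  -> a = c
  [5] z = 3  (unchanged)
  [6] t = 4 - 3  -> t = 1
  [7] return t  (unchanged)
Result (7 stmts):
  c = 8
  v = 0
  x = c
  a = c
  z = 3
  t = 1
  return t

Answer: c = 8
v = 0
x = c
a = c
z = 3
t = 1
return t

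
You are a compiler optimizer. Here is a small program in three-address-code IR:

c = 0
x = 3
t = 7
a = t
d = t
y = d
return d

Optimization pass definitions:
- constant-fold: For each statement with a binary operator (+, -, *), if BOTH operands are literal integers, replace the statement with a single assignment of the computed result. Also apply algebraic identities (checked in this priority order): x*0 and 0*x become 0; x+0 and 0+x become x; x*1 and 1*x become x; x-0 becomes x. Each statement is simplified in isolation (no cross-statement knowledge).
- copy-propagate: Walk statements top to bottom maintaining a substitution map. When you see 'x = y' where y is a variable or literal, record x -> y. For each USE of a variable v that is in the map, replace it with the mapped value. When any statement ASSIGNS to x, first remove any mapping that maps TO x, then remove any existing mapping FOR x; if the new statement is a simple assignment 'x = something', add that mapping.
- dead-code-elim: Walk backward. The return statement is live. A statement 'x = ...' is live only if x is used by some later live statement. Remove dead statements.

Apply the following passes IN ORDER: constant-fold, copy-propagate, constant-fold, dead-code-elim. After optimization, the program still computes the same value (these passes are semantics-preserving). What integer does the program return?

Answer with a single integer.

Answer: 7

Derivation:
Initial IR:
  c = 0
  x = 3
  t = 7
  a = t
  d = t
  y = d
  return d
After constant-fold (7 stmts):
  c = 0
  x = 3
  t = 7
  a = t
  d = t
  y = d
  return d
After copy-propagate (7 stmts):
  c = 0
  x = 3
  t = 7
  a = 7
  d = 7
  y = 7
  return 7
After constant-fold (7 stmts):
  c = 0
  x = 3
  t = 7
  a = 7
  d = 7
  y = 7
  return 7
After dead-code-elim (1 stmts):
  return 7
Evaluate:
  c = 0  =>  c = 0
  x = 3  =>  x = 3
  t = 7  =>  t = 7
  a = t  =>  a = 7
  d = t  =>  d = 7
  y = d  =>  y = 7
  return d = 7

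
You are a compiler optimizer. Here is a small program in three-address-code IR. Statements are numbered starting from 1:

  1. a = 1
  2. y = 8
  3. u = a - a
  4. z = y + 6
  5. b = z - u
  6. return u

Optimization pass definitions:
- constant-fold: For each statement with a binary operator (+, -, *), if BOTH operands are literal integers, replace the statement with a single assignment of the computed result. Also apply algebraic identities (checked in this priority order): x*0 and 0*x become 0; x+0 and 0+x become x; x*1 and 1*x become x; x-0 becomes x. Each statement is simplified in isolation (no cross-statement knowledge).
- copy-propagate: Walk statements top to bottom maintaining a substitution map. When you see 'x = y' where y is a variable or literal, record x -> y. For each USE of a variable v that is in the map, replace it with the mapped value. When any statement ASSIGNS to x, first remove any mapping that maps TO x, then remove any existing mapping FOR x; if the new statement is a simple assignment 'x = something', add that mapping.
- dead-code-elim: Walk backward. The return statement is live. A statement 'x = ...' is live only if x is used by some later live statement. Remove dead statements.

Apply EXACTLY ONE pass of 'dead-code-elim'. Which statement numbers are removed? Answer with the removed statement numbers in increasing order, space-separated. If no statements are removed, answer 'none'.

Backward liveness scan:
Stmt 1 'a = 1': KEEP (a is live); live-in = []
Stmt 2 'y = 8': DEAD (y not in live set ['a'])
Stmt 3 'u = a - a': KEEP (u is live); live-in = ['a']
Stmt 4 'z = y + 6': DEAD (z not in live set ['u'])
Stmt 5 'b = z - u': DEAD (b not in live set ['u'])
Stmt 6 'return u': KEEP (return); live-in = ['u']
Removed statement numbers: [2, 4, 5]
Surviving IR:
  a = 1
  u = a - a
  return u

Answer: 2 4 5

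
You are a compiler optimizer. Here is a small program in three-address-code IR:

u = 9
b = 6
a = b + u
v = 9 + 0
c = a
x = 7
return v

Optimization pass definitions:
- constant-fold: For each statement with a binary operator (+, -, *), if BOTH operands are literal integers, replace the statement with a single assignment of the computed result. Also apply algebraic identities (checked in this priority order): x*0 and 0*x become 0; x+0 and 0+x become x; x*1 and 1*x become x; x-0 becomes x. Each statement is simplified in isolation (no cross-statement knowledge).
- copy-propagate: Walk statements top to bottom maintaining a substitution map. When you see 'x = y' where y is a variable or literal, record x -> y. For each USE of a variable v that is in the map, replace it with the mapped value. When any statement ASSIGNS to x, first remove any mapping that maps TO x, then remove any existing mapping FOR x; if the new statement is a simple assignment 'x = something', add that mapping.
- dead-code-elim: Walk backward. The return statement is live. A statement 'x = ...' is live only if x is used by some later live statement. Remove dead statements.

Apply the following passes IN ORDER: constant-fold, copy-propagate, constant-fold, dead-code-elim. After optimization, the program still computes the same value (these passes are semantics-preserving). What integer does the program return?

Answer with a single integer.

Answer: 9

Derivation:
Initial IR:
  u = 9
  b = 6
  a = b + u
  v = 9 + 0
  c = a
  x = 7
  return v
After constant-fold (7 stmts):
  u = 9
  b = 6
  a = b + u
  v = 9
  c = a
  x = 7
  return v
After copy-propagate (7 stmts):
  u = 9
  b = 6
  a = 6 + 9
  v = 9
  c = a
  x = 7
  return 9
After constant-fold (7 stmts):
  u = 9
  b = 6
  a = 15
  v = 9
  c = a
  x = 7
  return 9
After dead-code-elim (1 stmts):
  return 9
Evaluate:
  u = 9  =>  u = 9
  b = 6  =>  b = 6
  a = b + u  =>  a = 15
  v = 9 + 0  =>  v = 9
  c = a  =>  c = 15
  x = 7  =>  x = 7
  return v = 9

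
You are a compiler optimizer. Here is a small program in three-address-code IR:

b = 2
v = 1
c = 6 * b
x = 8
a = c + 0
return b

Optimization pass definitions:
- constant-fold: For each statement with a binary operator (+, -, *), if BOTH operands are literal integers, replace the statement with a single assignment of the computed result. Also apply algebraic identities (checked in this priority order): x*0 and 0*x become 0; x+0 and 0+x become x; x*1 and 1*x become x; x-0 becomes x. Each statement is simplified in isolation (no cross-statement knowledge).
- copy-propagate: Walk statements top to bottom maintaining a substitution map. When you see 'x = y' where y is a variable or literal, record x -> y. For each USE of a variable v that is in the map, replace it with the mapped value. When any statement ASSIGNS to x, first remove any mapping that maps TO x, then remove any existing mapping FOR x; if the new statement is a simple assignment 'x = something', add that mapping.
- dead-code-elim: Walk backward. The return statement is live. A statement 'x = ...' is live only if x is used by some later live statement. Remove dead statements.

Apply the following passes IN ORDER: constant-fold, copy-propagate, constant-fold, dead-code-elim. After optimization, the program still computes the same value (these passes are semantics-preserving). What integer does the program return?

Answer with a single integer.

Answer: 2

Derivation:
Initial IR:
  b = 2
  v = 1
  c = 6 * b
  x = 8
  a = c + 0
  return b
After constant-fold (6 stmts):
  b = 2
  v = 1
  c = 6 * b
  x = 8
  a = c
  return b
After copy-propagate (6 stmts):
  b = 2
  v = 1
  c = 6 * 2
  x = 8
  a = c
  return 2
After constant-fold (6 stmts):
  b = 2
  v = 1
  c = 12
  x = 8
  a = c
  return 2
After dead-code-elim (1 stmts):
  return 2
Evaluate:
  b = 2  =>  b = 2
  v = 1  =>  v = 1
  c = 6 * b  =>  c = 12
  x = 8  =>  x = 8
  a = c + 0  =>  a = 12
  return b = 2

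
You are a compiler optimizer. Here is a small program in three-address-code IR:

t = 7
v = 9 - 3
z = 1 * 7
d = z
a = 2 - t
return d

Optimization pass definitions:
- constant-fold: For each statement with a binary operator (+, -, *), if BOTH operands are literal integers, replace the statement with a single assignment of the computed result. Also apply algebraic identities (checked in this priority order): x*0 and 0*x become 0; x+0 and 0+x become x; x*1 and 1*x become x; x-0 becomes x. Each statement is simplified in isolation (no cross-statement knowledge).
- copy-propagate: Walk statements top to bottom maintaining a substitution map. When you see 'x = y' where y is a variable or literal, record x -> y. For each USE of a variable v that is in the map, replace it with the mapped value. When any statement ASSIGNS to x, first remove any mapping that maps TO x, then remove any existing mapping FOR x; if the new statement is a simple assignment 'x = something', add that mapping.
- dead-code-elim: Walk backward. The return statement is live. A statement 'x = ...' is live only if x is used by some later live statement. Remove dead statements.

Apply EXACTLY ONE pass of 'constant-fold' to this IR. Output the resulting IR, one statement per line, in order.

Applying constant-fold statement-by-statement:
  [1] t = 7  (unchanged)
  [2] v = 9 - 3  -> v = 6
  [3] z = 1 * 7  -> z = 7
  [4] d = z  (unchanged)
  [5] a = 2 - t  (unchanged)
  [6] return d  (unchanged)
Result (6 stmts):
  t = 7
  v = 6
  z = 7
  d = z
  a = 2 - t
  return d

Answer: t = 7
v = 6
z = 7
d = z
a = 2 - t
return d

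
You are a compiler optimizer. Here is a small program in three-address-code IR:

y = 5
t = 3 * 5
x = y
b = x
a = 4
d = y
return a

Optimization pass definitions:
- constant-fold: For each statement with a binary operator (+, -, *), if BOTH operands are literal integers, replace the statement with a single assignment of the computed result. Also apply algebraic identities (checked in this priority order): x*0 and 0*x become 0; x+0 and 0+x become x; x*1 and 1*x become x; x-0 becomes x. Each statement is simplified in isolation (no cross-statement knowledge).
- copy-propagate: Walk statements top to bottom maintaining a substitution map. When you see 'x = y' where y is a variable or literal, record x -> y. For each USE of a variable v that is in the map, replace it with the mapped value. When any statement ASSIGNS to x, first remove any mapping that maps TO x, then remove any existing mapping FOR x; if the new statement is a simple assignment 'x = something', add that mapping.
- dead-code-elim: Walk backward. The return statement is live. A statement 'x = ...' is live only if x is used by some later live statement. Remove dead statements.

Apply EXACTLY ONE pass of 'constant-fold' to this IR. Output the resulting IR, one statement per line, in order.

Applying constant-fold statement-by-statement:
  [1] y = 5  (unchanged)
  [2] t = 3 * 5  -> t = 15
  [3] x = y  (unchanged)
  [4] b = x  (unchanged)
  [5] a = 4  (unchanged)
  [6] d = y  (unchanged)
  [7] return a  (unchanged)
Result (7 stmts):
  y = 5
  t = 15
  x = y
  b = x
  a = 4
  d = y
  return a

Answer: y = 5
t = 15
x = y
b = x
a = 4
d = y
return a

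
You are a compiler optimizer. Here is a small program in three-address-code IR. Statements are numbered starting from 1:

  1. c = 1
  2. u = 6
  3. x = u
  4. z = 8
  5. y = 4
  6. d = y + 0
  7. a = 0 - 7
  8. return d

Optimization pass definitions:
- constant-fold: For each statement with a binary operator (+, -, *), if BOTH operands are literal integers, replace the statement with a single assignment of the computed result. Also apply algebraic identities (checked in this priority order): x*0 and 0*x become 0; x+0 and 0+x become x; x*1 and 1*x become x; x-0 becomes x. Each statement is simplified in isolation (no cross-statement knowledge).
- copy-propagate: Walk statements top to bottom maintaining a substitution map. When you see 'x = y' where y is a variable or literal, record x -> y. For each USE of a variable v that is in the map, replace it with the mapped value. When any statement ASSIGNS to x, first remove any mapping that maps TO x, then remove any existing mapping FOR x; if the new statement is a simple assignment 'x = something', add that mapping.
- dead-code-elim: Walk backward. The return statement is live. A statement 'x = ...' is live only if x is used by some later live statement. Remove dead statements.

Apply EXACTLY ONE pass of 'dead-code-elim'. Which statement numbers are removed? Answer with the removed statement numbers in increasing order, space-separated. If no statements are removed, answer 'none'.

Answer: 1 2 3 4 7

Derivation:
Backward liveness scan:
Stmt 1 'c = 1': DEAD (c not in live set [])
Stmt 2 'u = 6': DEAD (u not in live set [])
Stmt 3 'x = u': DEAD (x not in live set [])
Stmt 4 'z = 8': DEAD (z not in live set [])
Stmt 5 'y = 4': KEEP (y is live); live-in = []
Stmt 6 'd = y + 0': KEEP (d is live); live-in = ['y']
Stmt 7 'a = 0 - 7': DEAD (a not in live set ['d'])
Stmt 8 'return d': KEEP (return); live-in = ['d']
Removed statement numbers: [1, 2, 3, 4, 7]
Surviving IR:
  y = 4
  d = y + 0
  return d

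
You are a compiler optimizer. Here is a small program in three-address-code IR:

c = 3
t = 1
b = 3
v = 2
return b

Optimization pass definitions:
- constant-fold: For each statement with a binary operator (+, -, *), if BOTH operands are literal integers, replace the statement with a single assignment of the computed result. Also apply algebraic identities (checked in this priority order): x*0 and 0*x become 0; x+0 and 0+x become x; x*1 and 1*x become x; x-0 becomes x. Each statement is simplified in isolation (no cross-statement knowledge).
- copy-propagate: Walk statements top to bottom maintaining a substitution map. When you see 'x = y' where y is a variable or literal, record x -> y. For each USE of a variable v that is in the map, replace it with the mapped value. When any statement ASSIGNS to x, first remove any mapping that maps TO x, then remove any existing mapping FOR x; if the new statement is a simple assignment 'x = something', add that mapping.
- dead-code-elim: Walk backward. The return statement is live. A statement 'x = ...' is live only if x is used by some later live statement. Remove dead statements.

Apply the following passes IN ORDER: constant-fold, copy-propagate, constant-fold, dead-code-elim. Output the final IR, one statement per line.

Answer: return 3

Derivation:
Initial IR:
  c = 3
  t = 1
  b = 3
  v = 2
  return b
After constant-fold (5 stmts):
  c = 3
  t = 1
  b = 3
  v = 2
  return b
After copy-propagate (5 stmts):
  c = 3
  t = 1
  b = 3
  v = 2
  return 3
After constant-fold (5 stmts):
  c = 3
  t = 1
  b = 3
  v = 2
  return 3
After dead-code-elim (1 stmts):
  return 3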